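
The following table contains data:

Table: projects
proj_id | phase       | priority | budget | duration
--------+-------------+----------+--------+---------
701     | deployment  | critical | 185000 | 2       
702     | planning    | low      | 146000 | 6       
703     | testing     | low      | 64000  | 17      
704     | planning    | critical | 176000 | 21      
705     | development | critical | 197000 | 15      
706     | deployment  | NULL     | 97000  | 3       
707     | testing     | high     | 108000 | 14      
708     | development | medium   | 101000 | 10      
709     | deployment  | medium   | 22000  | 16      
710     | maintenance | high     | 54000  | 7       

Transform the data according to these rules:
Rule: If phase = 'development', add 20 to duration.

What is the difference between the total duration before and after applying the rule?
40

Step 1: Original sum of duration = 111
Step 2: 2 records have phase = 'development'
Step 3: Each affected record changes by 20
Step 4: Total change = 2 × 20 = 40
Step 5: New sum = 111 + 40 = 151
Step 6: Difference = |151 - 111| = 40
        (Sum increased by 40)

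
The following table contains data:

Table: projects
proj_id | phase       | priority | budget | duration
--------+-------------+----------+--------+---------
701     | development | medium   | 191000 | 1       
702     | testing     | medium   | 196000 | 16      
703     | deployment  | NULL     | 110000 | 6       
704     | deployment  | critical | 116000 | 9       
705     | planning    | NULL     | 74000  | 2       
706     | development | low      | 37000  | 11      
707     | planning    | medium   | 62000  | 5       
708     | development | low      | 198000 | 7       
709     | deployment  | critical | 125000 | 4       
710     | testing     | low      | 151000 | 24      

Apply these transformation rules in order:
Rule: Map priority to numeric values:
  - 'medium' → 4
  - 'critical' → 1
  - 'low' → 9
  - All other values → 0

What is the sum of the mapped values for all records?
41

Step 1: Apply mapping to each record
Step 2: Count by status:
  'medium': 3 records × 4 = 12
  'critical': 2 records × 1 = 2
  'low': 3 records × 9 = 27
Step 3: Sum all mapped values = 41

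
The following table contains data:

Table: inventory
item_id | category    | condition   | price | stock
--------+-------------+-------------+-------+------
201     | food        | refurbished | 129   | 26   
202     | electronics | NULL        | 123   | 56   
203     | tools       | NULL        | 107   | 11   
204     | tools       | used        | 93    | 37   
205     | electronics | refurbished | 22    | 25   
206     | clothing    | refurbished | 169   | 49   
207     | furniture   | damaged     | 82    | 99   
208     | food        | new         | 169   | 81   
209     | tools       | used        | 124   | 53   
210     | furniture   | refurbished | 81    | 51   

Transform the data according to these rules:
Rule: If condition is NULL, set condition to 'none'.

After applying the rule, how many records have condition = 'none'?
2

Step 1: Count records where condition IS NULL
Step 2: Found 2 records with NULL condition
Step 3: These records will have condition set to 'none'
Step 4: Records already having condition = 'none': 0
Step 5: Answer: 2 + 0 = 2 records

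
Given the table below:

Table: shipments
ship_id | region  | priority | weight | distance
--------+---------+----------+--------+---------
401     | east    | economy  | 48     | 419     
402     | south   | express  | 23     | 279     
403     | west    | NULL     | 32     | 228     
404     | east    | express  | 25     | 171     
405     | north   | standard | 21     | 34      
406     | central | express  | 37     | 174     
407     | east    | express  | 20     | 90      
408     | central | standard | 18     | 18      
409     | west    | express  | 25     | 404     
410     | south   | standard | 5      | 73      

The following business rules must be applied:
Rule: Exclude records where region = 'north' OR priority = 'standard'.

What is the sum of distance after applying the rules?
1765

Step 1: Find records where region = 'north' OR priority = 'standard'
Step 2: 3 records match, summing to 125
Step 3: Original sum: 1890
Step 4: Remaining sum = 1890 - 125 = 1765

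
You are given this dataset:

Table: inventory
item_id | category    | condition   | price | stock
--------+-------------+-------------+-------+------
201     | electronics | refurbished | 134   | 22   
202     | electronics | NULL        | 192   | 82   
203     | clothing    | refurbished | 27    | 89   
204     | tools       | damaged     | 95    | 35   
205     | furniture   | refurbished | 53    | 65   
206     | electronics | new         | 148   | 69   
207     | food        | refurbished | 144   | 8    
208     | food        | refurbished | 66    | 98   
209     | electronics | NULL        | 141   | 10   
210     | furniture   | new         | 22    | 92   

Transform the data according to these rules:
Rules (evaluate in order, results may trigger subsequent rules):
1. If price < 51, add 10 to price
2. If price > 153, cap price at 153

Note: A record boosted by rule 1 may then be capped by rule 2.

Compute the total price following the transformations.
1003

Step 1: Apply rule 1 to records with price < 51
  - 2 records get bonus of 10
  - Of these, 0 records then exceed 153 and get capped
Step 2: Apply rule 2 to records with price > 153
  - 1 records (original) are capped
Step 3: Calculate final sum = 1003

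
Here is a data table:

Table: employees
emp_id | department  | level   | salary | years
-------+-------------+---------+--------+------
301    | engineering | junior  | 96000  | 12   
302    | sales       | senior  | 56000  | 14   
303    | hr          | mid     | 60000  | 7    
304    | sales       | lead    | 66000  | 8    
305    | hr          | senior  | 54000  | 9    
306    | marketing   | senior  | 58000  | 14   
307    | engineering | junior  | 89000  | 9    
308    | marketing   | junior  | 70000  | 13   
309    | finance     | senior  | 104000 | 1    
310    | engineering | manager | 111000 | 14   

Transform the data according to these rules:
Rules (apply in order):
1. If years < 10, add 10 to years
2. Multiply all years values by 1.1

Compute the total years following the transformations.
166.1

Step 1: Apply Rule 1 - Add 10 to records with years < 10
  - 5 records affected: 34 + (5 × 10) = 84
  - Unaffected records: 67
  - Sum after Rule 1: 151
Step 2: Apply Rule 2 - Multiply all by 1.1
  - 151 × 1.1 = 166.1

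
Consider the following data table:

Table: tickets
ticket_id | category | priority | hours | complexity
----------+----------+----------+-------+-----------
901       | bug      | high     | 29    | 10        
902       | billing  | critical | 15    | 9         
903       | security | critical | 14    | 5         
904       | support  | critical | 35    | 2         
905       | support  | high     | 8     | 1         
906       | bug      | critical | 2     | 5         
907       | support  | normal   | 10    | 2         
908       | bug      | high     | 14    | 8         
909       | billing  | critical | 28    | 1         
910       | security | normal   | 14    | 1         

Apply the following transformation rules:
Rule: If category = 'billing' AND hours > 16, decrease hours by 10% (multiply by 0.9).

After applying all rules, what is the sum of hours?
166.2

Step 1: Find records where category = 'billing' AND hours > 16
Step 2: 1 records match, summing to 28
Step 3: After multiplier: 28 × 0.9 = 25.2
Step 4: Unaffected records sum: 141
Step 5: Final sum = 25.2 + 141 = 166.2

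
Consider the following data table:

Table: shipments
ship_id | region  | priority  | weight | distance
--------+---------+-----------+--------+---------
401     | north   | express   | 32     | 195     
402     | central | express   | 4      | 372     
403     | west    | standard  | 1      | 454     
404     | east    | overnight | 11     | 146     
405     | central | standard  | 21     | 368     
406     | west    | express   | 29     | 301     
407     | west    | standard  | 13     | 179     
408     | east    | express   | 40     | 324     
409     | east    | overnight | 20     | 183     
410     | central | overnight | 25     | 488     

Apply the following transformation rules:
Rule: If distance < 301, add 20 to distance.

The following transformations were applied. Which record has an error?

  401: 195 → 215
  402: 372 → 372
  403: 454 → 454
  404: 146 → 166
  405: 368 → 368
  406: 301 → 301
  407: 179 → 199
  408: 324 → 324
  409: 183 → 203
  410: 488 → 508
Record 410 has an error. The correct transformed value should be 488, not 508.

Step 1: Check each record against the rule
Step 2: Record 410 has distance = 488
Step 3: Since 488 >= 301, the bonus should not have been applied
Step 4: Correct value = 488, but claimed value = 508
Conclusion: Record 410 has the error.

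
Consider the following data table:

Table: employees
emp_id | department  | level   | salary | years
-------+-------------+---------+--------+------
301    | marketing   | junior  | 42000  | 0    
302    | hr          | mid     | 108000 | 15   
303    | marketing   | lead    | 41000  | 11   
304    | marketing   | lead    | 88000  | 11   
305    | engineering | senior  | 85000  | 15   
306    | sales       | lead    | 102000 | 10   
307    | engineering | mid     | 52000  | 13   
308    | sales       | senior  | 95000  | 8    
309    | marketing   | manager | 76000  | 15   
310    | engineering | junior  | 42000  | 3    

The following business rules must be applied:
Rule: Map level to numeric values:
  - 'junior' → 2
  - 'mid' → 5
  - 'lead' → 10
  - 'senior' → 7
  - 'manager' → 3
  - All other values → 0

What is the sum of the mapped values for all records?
61

Step 1: Apply mapping to each record
Step 2: Count by status:
  'junior': 2 records × 2 = 4
  'mid': 2 records × 5 = 10
  'lead': 3 records × 10 = 30
  'senior': 2 records × 7 = 14
  'manager': 1 records × 3 = 3
Step 3: Sum all mapped values = 61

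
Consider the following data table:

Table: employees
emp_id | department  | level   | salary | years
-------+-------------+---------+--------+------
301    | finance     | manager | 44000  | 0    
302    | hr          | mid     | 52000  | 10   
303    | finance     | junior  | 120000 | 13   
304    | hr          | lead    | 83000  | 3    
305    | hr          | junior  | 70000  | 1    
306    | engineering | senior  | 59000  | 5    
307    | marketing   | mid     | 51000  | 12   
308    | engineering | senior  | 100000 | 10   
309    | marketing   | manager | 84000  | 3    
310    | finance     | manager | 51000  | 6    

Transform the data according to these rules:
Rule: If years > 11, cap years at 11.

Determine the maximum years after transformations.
11

Step 1: Original maximum years = 13
Step 2: Apply cap at 11
Step 3: 2 records had years > 11 and were capped
Step 4: Maximum after transformation = 11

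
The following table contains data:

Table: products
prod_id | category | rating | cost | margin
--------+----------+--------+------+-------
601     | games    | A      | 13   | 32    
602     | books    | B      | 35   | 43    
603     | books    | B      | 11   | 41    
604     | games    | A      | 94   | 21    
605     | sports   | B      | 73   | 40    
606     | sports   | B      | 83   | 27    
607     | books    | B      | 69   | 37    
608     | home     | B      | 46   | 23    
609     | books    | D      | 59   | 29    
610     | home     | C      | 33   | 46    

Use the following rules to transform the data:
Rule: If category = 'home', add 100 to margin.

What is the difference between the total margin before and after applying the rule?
200

Step 1: Original sum of margin = 339
Step 2: 2 records have category = 'home'
Step 3: Each affected record changes by 100
Step 4: Total change = 2 × 100 = 200
Step 5: New sum = 339 + 200 = 539
Step 6: Difference = |539 - 339| = 200
        (Sum increased by 200)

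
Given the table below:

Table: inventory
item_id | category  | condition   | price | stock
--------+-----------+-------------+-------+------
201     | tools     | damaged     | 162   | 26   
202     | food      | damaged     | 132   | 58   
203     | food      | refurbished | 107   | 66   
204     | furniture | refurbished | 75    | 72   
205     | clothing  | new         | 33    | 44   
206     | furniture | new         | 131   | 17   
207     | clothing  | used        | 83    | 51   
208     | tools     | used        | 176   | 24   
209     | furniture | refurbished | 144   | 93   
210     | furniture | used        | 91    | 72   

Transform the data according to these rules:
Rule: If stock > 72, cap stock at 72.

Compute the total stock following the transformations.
502

Step 1: 1 records have stock > 72
Step 2: These records originally summed to 93
Step 3: After capping: 1 × 72 = 72
Step 4: Unaffected records sum: 430
Step 5: Final sum = 72 + 430 = 502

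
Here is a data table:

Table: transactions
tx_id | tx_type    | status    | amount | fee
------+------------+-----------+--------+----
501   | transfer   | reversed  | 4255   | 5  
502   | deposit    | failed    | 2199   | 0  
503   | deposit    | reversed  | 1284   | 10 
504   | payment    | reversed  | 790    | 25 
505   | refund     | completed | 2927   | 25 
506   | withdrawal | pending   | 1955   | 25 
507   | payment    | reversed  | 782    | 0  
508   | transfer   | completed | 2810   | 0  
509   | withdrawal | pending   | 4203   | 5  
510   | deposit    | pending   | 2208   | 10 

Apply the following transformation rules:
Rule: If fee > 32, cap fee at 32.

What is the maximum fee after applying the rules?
25

Step 1: Original maximum fee = 25
Step 2: Check cap of 32 against maximum
Step 3: No records exceed the cap (max 25 <= cap 32), so no capping applies
Step 4: Maximum after transformation = 25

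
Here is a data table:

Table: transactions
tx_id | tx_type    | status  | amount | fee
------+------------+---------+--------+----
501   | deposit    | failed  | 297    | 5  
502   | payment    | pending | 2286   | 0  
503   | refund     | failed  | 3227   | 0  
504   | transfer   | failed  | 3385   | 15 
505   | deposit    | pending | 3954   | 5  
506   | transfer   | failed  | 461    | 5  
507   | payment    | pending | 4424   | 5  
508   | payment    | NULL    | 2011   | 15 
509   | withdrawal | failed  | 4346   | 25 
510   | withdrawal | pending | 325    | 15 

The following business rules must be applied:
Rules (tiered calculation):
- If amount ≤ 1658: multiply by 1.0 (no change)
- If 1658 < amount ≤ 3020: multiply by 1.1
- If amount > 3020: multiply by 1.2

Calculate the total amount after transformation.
29012.9

Step 1: Tier 1 (amount ≤ 1658): 3 records, sum = 1083 × 1.0 = 1083.0
Step 2: Tier 2 (1658 < amount ≤ 3020): 2 records, sum = 4297 × 1.1 = 4726.7
Step 3: Tier 3 (amount > 3020): 5 records, sum = 19336 × 1.2 = 23203.2
Step 4: Final sum = 1083.0 + 4726.7 + 23203.2 = 29012.9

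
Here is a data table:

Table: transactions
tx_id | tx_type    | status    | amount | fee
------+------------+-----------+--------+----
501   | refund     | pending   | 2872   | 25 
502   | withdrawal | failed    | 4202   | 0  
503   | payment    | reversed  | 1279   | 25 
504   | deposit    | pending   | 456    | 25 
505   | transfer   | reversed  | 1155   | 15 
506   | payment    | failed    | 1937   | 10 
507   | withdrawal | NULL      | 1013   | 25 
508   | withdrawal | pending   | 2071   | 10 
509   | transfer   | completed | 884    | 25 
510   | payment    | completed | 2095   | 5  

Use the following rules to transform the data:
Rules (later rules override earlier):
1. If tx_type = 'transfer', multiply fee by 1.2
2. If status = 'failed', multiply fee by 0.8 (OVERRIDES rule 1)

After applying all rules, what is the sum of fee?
171.0

Step 1: Rule 2 takes priority for records with status = 'failed'
  - 2 records: 10 × 0.8 = 8.0
Step 2: Rule 1 applies to remaining records with tx_type = 'transfer'
  - 2 records: 40 × 1.2 = 48.0
Step 3: Other records unchanged: 115
Step 4: Final sum = 8.0 + 48.0 + 115 = 171.0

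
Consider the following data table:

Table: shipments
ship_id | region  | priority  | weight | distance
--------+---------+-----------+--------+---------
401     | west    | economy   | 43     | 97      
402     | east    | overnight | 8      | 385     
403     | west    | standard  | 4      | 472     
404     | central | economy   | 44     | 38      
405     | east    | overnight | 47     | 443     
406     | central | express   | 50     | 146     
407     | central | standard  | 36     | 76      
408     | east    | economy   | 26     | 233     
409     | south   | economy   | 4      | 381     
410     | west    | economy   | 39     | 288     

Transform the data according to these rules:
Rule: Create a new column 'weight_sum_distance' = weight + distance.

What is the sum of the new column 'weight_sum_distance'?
2860

Step 1: For each record, compute weight + distance
Example calculations:
  43 + 97 = 140
  8 + 385 = 393
  4 + 472 = 476
  ...
Step 2: Sum all derived values
Step 3: Total = 2860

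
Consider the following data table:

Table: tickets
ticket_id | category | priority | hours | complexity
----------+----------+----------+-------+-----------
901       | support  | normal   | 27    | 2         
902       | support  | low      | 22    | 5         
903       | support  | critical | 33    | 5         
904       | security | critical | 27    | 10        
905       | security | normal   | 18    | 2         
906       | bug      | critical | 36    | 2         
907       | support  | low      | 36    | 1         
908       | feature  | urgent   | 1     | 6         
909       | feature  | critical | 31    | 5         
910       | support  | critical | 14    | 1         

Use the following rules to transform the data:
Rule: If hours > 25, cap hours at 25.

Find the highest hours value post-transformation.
25

Step 1: Original maximum hours = 36
Step 2: Apply cap at 25
Step 3: 6 records had hours > 25 and were capped
Step 4: Maximum after transformation = 25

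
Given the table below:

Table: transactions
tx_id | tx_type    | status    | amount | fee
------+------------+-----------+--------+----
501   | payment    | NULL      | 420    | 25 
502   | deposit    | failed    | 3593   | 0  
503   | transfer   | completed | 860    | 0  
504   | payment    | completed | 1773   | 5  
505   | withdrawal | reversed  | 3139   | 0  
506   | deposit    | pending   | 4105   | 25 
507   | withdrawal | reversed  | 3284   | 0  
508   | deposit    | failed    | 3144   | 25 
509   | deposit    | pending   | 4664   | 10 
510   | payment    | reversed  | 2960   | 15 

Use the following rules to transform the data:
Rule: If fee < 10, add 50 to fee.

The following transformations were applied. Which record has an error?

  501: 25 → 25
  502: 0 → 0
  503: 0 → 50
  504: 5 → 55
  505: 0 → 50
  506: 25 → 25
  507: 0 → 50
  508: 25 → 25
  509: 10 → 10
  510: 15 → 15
Record 502 has an error. The correct transformed value should be 50, not 0.

Step 1: Check each record against the rule
Step 2: Record 502 has fee = 0
Step 3: Since 0 < 10, the bonus should have been applied
Step 4: Correct value = 50, but claimed value = 0
Conclusion: Record 502 has the error.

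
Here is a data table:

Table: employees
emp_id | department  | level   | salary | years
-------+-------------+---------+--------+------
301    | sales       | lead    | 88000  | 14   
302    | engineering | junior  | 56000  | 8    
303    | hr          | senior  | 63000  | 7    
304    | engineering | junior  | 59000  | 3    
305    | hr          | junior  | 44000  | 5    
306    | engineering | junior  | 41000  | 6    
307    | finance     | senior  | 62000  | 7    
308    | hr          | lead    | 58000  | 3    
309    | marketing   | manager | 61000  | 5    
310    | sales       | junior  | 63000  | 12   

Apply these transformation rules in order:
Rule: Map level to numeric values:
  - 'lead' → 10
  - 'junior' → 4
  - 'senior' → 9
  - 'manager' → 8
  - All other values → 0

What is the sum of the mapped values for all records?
66

Step 1: Apply mapping to each record
Step 2: Count by status:
  'lead': 2 records × 10 = 20
  'junior': 5 records × 4 = 20
  'senior': 2 records × 9 = 18
  'manager': 1 records × 8 = 8
Step 3: Sum all mapped values = 66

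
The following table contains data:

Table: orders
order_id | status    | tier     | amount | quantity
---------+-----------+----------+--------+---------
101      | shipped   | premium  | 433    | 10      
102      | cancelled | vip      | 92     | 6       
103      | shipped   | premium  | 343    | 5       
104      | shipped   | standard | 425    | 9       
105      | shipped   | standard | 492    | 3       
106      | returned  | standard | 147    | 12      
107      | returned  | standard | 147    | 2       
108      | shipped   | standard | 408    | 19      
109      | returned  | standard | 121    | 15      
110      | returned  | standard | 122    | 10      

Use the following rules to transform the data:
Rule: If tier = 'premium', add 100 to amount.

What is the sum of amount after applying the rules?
2930

Step 1: Count records where tier = 'premium': 2
Step 2: Total bonus added: 2 × 100 = 200
Step 3: Original sum of amount: 2730
Step 4: Final sum = 2730 + 200 = 2930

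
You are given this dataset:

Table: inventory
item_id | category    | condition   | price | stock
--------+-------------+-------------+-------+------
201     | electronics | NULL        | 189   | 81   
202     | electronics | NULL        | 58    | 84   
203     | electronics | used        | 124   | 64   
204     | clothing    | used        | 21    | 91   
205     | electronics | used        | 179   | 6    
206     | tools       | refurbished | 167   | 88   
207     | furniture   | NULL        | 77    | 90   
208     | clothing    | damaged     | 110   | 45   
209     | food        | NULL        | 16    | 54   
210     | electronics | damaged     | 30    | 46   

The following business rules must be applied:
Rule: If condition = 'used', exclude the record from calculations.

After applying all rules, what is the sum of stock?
488

Step 1: Identify records where condition = 'used'
Step 2: The excluded records sum to 161
Step 3: Original total stock = 649
Step 4: Remaining total = 649 - 161 = 488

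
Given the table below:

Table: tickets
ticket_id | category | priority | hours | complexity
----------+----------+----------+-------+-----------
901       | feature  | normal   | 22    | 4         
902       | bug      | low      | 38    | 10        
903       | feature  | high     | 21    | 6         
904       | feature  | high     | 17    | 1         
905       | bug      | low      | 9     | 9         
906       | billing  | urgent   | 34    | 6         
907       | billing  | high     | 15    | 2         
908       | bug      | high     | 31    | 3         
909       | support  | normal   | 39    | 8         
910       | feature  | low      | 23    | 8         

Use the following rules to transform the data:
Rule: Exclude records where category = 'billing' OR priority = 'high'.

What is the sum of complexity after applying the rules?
39

Step 1: Find records where category = 'billing' OR priority = 'high'
Step 2: 5 records match, summing to 18
Step 3: Original sum: 57
Step 4: Remaining sum = 57 - 18 = 39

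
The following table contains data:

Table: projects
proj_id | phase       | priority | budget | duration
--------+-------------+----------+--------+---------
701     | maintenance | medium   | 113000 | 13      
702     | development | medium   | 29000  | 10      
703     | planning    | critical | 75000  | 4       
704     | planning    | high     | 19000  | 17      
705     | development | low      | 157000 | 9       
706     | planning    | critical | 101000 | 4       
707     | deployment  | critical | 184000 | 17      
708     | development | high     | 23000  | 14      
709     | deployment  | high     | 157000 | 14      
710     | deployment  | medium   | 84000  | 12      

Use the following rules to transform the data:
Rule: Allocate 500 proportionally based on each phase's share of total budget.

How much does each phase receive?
deployment: 225.58, development: 110.93, maintenance: 59.98, planning: 103.5

Step 1: Calculate total budget = 942000
Step 2: Calculate each phase's proportion:
  deployment: 425000/942000 = 45.12% → 225.58
  development: 209000/942000 = 22.19% → 110.93
  maintenance: 113000/942000 = 12.00% → 59.98
  planning: 195000/942000 = 20.70% → 103.5
Step 3: Verify: sum of allocations ≈ 500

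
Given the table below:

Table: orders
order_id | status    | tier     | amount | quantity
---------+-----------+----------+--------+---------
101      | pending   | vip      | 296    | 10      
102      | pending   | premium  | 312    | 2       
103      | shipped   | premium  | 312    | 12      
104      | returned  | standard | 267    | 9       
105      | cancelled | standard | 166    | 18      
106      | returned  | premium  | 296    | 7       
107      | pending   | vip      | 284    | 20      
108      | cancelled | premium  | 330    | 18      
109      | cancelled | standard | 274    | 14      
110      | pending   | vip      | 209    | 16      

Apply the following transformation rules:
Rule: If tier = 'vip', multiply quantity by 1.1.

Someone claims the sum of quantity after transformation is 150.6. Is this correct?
No, the correct result is 130.6.

Step 1: Calculate the correct sum after transformation
Step 2: Apply multiplier 1.1 to records where tier = 'vip'
Step 3: Correct result = 130.6
Step 4: Claimed result = 150.6
Step 5: 130.6 ≠ 150.6
Conclusion: The claimed result is incorrect. The correct answer is 130.6.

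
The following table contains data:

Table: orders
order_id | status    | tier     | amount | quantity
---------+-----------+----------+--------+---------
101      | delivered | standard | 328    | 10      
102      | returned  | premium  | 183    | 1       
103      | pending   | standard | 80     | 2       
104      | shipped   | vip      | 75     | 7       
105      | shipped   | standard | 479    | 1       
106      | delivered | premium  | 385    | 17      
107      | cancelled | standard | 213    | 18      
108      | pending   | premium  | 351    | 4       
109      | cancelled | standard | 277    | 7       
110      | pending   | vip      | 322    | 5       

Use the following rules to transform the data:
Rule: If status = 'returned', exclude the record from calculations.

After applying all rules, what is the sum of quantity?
71

Step 1: Identify records where status = 'returned'
Step 2: The excluded records sum to 1
Step 3: Original total quantity = 72
Step 4: Remaining total = 72 - 1 = 71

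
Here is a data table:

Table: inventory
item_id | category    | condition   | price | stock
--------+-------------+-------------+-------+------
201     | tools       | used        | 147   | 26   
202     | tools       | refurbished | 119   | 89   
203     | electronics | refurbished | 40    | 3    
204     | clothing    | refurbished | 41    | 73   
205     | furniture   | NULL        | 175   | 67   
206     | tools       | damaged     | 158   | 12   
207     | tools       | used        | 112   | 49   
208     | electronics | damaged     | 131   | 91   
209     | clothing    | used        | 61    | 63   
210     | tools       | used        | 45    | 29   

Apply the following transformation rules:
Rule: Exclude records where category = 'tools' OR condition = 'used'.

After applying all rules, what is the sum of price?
387

Step 1: Find records where category = 'tools' OR condition = 'used'
Step 2: 6 records match, summing to 642
Step 3: Original sum: 1029
Step 4: Remaining sum = 1029 - 642 = 387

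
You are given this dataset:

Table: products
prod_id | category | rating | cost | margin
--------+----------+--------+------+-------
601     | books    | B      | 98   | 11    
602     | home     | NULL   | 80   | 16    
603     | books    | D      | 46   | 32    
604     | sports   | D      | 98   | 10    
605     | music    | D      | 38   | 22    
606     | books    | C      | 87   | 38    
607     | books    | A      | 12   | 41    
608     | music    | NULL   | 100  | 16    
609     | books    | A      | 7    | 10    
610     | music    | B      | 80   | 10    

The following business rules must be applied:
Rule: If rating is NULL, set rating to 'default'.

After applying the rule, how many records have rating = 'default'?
2

Step 1: Count records where rating IS NULL
Step 2: Found 2 records with NULL rating
Step 3: These records will have rating set to 'default'
Step 4: Records already having rating = 'default': 0
Step 5: Answer: 2 + 0 = 2 records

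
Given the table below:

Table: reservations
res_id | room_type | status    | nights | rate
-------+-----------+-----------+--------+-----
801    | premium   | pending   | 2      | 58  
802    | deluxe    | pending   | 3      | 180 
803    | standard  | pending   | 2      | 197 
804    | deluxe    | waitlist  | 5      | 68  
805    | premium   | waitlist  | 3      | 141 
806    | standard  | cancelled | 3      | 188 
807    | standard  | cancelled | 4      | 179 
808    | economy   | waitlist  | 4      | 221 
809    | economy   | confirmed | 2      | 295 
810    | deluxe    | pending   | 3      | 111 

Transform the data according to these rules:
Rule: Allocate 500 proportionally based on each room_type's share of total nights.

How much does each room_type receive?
deluxe: 177.42, economy: 96.77, premium: 80.65, standard: 145.16

Step 1: Calculate total nights = 31
Step 2: Calculate each room_type's proportion:
  deluxe: 11/31 = 35.48% → 177.42
  economy: 6/31 = 19.35% → 96.77
  premium: 5/31 = 16.13% → 80.65
  standard: 9/31 = 29.03% → 145.16
Step 3: Verify: sum of allocations ≈ 500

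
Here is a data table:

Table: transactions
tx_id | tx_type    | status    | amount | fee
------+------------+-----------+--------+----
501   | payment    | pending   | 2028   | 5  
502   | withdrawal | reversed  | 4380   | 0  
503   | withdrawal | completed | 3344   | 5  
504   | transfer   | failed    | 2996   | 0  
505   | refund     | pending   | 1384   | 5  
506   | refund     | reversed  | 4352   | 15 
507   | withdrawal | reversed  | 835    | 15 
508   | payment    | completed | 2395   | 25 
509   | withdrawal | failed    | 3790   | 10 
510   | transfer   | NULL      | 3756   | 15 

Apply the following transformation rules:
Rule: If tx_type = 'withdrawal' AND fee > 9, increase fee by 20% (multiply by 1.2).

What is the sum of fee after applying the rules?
100.0

Step 1: Find records where tx_type = 'withdrawal' AND fee > 9
Step 2: 2 records match, summing to 25
Step 3: After multiplier: 25 × 1.2 = 30.0
Step 4: Unaffected records sum: 70
Step 5: Final sum = 30.0 + 70 = 100.0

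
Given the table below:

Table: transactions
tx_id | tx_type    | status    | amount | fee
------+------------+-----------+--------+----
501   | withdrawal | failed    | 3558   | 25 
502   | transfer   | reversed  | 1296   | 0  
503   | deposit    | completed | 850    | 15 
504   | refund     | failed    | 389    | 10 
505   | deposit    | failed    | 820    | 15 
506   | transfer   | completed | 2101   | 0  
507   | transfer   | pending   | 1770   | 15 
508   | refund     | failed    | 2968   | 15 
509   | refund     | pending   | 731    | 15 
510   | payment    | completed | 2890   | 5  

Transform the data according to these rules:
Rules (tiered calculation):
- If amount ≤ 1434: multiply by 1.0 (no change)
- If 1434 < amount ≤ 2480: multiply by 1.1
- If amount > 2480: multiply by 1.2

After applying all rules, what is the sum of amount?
19643.3

Step 1: Tier 1 (amount ≤ 1434): 5 records, sum = 4086 × 1.0 = 4086.0
Step 2: Tier 2 (1434 < amount ≤ 2480): 2 records, sum = 3871 × 1.1 = 4258.1
Step 3: Tier 3 (amount > 2480): 3 records, sum = 9416 × 1.2 = 11299.2
Step 4: Final sum = 4086.0 + 4258.1 + 11299.2 = 19643.3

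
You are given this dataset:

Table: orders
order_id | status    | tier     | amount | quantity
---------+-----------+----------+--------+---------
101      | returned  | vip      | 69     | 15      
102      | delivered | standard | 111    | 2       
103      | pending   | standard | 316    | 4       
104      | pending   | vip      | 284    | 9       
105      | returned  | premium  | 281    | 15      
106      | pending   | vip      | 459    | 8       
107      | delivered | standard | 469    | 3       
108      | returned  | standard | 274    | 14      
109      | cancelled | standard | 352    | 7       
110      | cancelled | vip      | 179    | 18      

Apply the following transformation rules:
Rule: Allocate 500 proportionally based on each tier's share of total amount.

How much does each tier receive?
premium: 50.29, standard: 272.37, vip: 177.34

Step 1: Calculate total amount = 2794
Step 2: Calculate each tier's proportion:
  premium: 281/2794 = 10.06% → 50.29
  standard: 1522/2794 = 54.47% → 272.37
  vip: 991/2794 = 35.47% → 177.34
Step 3: Verify: sum of allocations ≈ 500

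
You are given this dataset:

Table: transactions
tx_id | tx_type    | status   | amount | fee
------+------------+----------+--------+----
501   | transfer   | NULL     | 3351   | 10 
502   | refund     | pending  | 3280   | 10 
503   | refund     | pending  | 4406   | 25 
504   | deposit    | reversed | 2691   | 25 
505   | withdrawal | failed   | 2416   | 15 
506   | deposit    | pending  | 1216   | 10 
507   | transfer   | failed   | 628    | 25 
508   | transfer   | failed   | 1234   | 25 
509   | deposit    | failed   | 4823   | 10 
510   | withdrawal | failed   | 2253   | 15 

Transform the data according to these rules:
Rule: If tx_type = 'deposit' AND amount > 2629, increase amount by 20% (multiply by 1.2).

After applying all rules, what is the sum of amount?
27800.8

Step 1: Find records where tx_type = 'deposit' AND amount > 2629
Step 2: 2 records match, summing to 7514
Step 3: After multiplier: 7514 × 1.2 = 9016.8
Step 4: Unaffected records sum: 18784
Step 5: Final sum = 9016.8 + 18784 = 27800.8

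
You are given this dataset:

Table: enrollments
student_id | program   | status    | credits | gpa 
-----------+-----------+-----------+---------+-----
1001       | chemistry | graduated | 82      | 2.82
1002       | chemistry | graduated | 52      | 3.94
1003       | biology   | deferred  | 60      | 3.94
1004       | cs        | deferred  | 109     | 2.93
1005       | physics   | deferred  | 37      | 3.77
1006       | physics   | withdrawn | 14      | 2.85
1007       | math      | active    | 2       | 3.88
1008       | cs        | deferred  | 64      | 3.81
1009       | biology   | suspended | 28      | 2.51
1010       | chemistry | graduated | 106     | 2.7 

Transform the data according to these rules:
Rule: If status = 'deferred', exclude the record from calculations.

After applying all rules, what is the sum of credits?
284

Step 1: Identify records where status = 'deferred'
Step 2: The excluded records sum to 270
Step 3: Original total credits = 554
Step 4: Remaining total = 554 - 270 = 284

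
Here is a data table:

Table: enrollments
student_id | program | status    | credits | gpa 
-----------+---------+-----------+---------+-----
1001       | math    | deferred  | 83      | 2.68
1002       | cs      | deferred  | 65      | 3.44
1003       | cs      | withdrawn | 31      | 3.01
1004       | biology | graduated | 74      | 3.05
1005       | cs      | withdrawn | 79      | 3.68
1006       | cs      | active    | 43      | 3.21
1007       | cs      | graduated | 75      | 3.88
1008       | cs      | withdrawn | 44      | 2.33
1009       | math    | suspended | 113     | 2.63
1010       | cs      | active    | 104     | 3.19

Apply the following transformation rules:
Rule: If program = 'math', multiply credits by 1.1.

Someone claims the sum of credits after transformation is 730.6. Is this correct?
Yes, the result is correct.

Step 1: Calculate the correct sum after transformation
Step 2: Apply multiplier 1.1 to records where program = 'math'
Step 3: Correct result = 730.6
Step 4: Claimed result = 730.6
Step 5: 730.6 = 730.6 ✓
Conclusion: The claimed result is correct.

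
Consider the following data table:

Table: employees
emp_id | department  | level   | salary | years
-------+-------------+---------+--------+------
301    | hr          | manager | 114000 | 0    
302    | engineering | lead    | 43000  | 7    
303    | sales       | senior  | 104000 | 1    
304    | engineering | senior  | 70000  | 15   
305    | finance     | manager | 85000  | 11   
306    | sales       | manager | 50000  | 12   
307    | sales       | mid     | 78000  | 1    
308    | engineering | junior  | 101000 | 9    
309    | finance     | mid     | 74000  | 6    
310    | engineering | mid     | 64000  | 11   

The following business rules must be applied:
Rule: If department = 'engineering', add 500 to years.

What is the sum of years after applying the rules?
2073

Step 1: Count records where department = 'engineering': 4
Step 2: Total bonus added: 4 × 500 = 2000
Step 3: Original sum of years: 73
Step 4: Final sum = 73 + 2000 = 2073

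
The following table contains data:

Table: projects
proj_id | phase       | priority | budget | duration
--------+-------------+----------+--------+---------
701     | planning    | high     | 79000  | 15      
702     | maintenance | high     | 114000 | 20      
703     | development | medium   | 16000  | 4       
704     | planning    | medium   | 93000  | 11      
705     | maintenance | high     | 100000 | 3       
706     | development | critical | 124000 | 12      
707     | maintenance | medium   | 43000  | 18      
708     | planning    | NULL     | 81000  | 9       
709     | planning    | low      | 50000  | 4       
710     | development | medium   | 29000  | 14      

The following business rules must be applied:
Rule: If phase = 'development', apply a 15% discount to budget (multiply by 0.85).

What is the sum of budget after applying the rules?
703650.0

Step 1: Records with phase = 'development' have total budget = 169000
Step 2: Apply multiplier: 169000 × 0.85 = 143650.0
Step 3: Other records total: 560000
Step 4: Final sum = 143650.0 + 560000 = 703650.0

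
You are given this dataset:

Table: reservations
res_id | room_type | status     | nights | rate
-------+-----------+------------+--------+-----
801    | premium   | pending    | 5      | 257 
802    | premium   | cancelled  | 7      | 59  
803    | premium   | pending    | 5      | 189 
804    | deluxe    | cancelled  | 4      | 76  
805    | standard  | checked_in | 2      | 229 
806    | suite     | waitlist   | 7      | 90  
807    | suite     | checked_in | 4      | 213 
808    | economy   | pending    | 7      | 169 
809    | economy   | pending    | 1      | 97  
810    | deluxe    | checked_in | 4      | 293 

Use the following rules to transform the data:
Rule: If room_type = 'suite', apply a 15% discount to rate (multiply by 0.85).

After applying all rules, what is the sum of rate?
1626.55

Step 1: Records with room_type = 'suite' have total rate = 303
Step 2: Apply multiplier: 303 × 0.85 = 257.55
Step 3: Other records total: 1369
Step 4: Final sum = 257.55 + 1369 = 1626.55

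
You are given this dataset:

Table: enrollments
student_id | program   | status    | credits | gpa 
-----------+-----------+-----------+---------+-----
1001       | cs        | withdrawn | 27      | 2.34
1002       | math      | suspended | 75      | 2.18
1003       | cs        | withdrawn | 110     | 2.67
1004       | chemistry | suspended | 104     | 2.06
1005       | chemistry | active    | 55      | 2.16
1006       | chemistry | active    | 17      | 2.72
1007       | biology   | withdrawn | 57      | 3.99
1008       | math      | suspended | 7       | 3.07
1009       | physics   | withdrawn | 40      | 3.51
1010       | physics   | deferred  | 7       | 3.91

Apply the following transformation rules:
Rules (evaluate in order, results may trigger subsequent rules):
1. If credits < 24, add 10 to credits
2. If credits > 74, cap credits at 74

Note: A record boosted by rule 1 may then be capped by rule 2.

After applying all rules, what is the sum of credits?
462

Step 1: Apply rule 1 to records with credits < 24
  - 3 records get bonus of 10
  - Of these, 0 records then exceed 74 and get capped
Step 2: Apply rule 2 to records with credits > 74
  - 3 records (original) are capped
Step 3: Calculate final sum = 462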